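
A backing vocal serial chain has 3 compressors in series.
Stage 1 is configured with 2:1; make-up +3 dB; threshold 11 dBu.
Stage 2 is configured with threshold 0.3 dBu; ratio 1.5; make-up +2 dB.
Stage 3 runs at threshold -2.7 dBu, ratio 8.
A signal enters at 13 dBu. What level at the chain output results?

Stage 1: 13 dBu is 2 dB over 11 dBu; at 2:1 that becomes 1 dB over, giving 12 dBu; +3 dB make-up → 15 dBu.
Stage 2: 15 dBu is 14.7 dB over 0.3 dBu; at 1.5:1 that becomes 9.8 dB over, giving 10.1 dBu; +2 dB make-up → 12.1 dBu.
Stage 3: overshoot 14.8 dB → 14.8/8 = 1.85 dB → -0.85 dBu.

-0.85 dBu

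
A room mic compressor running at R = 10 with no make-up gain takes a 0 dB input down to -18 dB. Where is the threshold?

Input is 20 dB above T (since output overshoot × R = input overshoot: (-18 − T)·10 = 0 − T gives T = -20 dB).
Check: -20 + (0 − (-20))/10 = -20 + 2 = -18 dB. ✓

-20 dB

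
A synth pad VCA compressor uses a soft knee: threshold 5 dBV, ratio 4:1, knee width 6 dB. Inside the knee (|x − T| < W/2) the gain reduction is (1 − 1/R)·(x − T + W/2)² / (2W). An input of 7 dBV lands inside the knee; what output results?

x − T + W/2 = 7 − 5 + 3 = 5.
GR = (1 − 1/4) × 5² / 12 = 0.75 × 25 / 12 = 1.5625 dB.
Output = 7 − 1.5625 = 5.4375 dBV.

5.4375 dBV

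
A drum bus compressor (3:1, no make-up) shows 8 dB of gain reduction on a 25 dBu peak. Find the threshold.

13 dBu

Gain reduction = 25 − 17 = 8 dB; output overshoot = GR / (R − 1) = 8 / 2 = 4 dB.
Threshold = output − output overshoot = 17 − 4 = 13 dBu.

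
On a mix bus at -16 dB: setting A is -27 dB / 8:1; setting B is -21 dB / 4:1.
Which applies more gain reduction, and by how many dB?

A, by 5.875 dB

A: 11 dB over, compressed to 1.375 dB over, so 9.625 dB of GR.
B: 5 dB over, compressed to 1.25 dB over, so 3.75 dB of GR.
Difference: 5.875 dB in favour of A.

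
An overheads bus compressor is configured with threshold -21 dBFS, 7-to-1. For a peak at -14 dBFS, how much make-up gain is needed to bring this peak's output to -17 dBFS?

3 dB

Overshoot 7 dB → 7/7 = 1 dB after compression, so the compressed level is -21 + 1 = -20 dBFS.
Make-up = target − compressed = -17 − (-20) = 3 dB.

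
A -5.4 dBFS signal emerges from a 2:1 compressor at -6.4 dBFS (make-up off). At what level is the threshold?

-7.4 dBFS

Gain reduction = -5.4 − (-6.4) = 1 dB; output overshoot = GR / (R − 1) = 1 / 1 = 1 dB.
Threshold = output − output overshoot = -6.4 − 1 = -7.4 dBFS.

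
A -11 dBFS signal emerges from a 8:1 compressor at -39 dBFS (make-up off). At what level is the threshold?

Gain reduction = -11 − (-39) = 28 dB; output overshoot = GR / (R − 1) = 28 / 7 = 4 dB.
Threshold = output − output overshoot = -39 − 4 = -43 dBFS.

-43 dBFS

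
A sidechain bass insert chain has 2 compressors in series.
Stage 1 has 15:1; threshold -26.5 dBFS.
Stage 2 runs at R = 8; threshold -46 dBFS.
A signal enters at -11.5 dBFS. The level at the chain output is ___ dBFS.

Stage 1: -11.5 dBFS is 15 dB over -26.5 dBFS; at 15:1 that becomes 1 dB over, giving -25.5 dBFS.
Stage 2: 20.5 dB above -46 dBFS, reduced 8:1 to 2.5625 dB above → -43.4375 dBFS.

-43.4375 dBFS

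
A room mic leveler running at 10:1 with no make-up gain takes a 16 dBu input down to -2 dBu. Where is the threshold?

-4 dBu

Gain reduction = 16 − (-2) = 18 dB; output overshoot = GR / (R − 1) = 18 / 9 = 2 dB.
Threshold = output − output overshoot = -2 − 2 = -4 dBu.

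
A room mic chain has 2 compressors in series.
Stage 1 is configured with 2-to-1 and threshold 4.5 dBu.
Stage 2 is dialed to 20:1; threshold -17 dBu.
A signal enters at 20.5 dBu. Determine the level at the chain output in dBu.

-15.525 dBu

Stage 1: 16 dB above 4.5 dBu, reduced 2:1 to 8 dB above → 12.5 dBu.
Stage 2: overshoot 29.5 dB → 29.5/20 = 1.475 dB → -15.525 dBu.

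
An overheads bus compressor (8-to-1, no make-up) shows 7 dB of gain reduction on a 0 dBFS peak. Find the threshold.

-8 dBFS

Gain reduction = 0 − (-7) = 7 dB; output overshoot = GR / (R − 1) = 7 / 7 = 1 dB.
Threshold = output − output overshoot = -7 − 1 = -8 dBFS.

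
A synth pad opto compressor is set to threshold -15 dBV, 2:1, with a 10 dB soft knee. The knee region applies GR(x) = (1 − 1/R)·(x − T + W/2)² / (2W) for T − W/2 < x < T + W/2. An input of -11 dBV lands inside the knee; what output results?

-13.025 dBV

x − T + W/2 = -11 − (-15) + 5 = 9.
GR = (1 − 1/2) × 9² / 20 = 0.5 × 81 / 20 = 2.025 dB.
Output = -11 − 2.025 = -13.025 dBV.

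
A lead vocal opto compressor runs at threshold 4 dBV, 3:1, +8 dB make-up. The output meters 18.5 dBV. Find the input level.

23.5 dBV

Before make-up, the level was 18.5 − 8 = 10.5 dBV.
That's 6.5 dB above the 4 dBV threshold.
Before 3:1 compression the overshoot was 6.5 × 3 = 19.5 dB, so input = 4 + 19.5 = 23.5 dBV.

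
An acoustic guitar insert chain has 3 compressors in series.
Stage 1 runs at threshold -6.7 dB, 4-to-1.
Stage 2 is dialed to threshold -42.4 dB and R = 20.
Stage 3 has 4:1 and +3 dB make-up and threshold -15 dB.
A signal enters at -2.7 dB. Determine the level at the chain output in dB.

Stage 1: -2.7 dB is 4 dB over -6.7 dB; at 4:1 that becomes 1 dB over, giving -5.7 dB.
Stage 2: -5.7 dB is 36.7 dB over -42.4 dB; at 20:1 that becomes 1.835 dB over, giving -40.565 dB.
Stage 3: below threshold (-40.565 ≤ -15); passes unchanged; make-up brings it to -37.565 dB.

-37.565 dB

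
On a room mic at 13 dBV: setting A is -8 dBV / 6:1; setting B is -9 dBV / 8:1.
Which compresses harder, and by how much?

B, by 1.75 dB

A: overshoot 21 dB → output overshoot 3.5 dB → GR 17.5 dB.
B: overshoot 22 dB → output overshoot 2.75 dB → GR 19.25 dB.
Difference: 1.75 dB in favour of B.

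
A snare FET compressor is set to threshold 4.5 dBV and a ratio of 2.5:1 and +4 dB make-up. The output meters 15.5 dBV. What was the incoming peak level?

22 dBV

Remove make-up: 15.5 − 4 = 11.5 dBV.
That's 7 dB above the 4.5 dBV threshold.
Undo the ratio: input overshoot = 7 × 2.5 = 17.5 dB, giving input = 22 dBV.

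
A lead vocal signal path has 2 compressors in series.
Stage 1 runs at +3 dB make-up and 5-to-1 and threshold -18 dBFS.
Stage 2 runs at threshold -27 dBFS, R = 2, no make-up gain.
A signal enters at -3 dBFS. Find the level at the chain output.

Stage 1: overshoot 15 dB → 15/5 = 3 dB → -15 dBFS; +3 dB make-up → -12 dBFS.
Stage 2: -12 dBFS is 15 dB over -27 dBFS; at 2:1 that becomes 7.5 dB over, giving -19.5 dBFS.

-19.5 dBFS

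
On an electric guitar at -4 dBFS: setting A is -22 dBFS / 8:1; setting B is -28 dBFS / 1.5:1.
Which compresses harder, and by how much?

A, by 7.75 dB

A: 18 dB over, compressed to 2.25 dB over, so 15.75 dB of GR.
B: 24 dB over, compressed to 16 dB over, so 8 dB of GR.
A applies 7.75 dB more gain reduction.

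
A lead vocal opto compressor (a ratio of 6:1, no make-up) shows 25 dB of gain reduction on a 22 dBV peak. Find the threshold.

-8 dBV

Input is 30 dB above T (since output overshoot × R = input overshoot: (-3 − T)·6 = 22 − T gives T = -8 dBV).
Check: -8 + (22 − (-8))/6 = -8 + 5 = -3 dBV. ✓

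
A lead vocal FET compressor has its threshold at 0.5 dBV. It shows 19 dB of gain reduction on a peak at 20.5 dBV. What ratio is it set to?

20:1

Input overshoot = 20.5 − 0.5 = 20 dB.
Output overshoot = 20 − 19 = 1 dB.
Ratio = input overshoot / output overshoot = 20 / 1 = 20.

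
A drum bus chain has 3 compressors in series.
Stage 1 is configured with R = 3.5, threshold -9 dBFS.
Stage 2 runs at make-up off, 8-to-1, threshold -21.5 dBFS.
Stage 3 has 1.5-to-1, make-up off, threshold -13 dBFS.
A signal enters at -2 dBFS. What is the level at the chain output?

Stage 1: -2 dBFS is 7 dB over -9 dBFS; at 3.5:1 that becomes 2 dB over, giving -7 dBFS.
Stage 2: overshoot 14.5 dB → 14.5/8 = 1.8125 dB → -19.6875 dBFS.
Stage 3: -19.6875 dBFS ≤ -13 dBFS, so stage 3 doesn't engage; output -19.6875 dBFS.

-19.6875 dBFS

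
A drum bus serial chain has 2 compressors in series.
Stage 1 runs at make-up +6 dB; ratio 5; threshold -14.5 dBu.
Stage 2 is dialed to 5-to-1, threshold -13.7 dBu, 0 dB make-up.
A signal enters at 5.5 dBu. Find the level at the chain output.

-11.86 dBu

Stage 1: overshoot 20 dB → 20/5 = 4 dB → -10.5 dBu; +6 dB make-up → -4.5 dBu.
Stage 2: 9.2 dB above -13.7 dBu, reduced 5:1 to 1.84 dB above → -11.86 dBu.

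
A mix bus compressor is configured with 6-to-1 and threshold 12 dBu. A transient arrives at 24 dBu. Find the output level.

The input is 12 dB above the 12 dBu threshold.
The 12 dB excess becomes 2 dB after 6:1 reduction.
So the level is 12 + 2 = 14 dBu.

14 dBu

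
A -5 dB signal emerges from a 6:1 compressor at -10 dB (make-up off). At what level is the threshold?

Input is 6 dB above T (since output overshoot × R = input overshoot: (-10 − T)·6 = -5 − T gives T = -11 dB).
Check: -11 + (-5 − (-11))/6 = -11 + 1 = -10 dB. ✓

-11 dB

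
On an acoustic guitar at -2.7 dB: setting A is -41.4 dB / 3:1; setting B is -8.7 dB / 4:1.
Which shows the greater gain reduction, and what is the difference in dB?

A: GR = 38.7 − 38.7/3 = 25.8 dB.
B: GR = 6 − 6/4 = 4.5 dB.
A reduces 21.3 dB more.

A, by 21.3 dB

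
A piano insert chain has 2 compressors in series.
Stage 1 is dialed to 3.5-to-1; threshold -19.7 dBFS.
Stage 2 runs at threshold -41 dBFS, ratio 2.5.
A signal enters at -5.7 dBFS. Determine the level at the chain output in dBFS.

Stage 1: overshoot 14 dB → 14/3.5 = 4 dB → -15.7 dBFS.
Stage 2: 25.3 dB above -41 dBFS, reduced 2.5:1 to 10.12 dB above → -30.88 dBFS.

-30.88 dBFS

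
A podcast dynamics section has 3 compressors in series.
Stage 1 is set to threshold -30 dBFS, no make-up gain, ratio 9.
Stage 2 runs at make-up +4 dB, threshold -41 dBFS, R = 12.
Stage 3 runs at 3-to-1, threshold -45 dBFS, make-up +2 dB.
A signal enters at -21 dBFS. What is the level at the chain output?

-40 dBFS

Stage 1: overshoot 9 dB → 9/9 = 1 dB → -29 dBFS.
Stage 2: 12 dB above -41 dBFS, reduced 12:1 to 1 dB above → -40 dBFS; +4 dB make-up → -36 dBFS.
Stage 3: 9 dB above -45 dBFS, reduced 3:1 to 3 dB above → -42 dBFS; +2 dB make-up → -40 dBFS.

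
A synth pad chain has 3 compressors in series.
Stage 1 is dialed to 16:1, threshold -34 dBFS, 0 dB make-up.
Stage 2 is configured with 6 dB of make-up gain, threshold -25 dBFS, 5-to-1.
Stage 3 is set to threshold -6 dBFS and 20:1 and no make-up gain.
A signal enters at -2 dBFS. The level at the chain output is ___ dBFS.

Stage 1: 32 dB above -34 dBFS, reduced 16:1 to 2 dB above → -32 dBFS.
Stage 2: -32 dBFS ≤ -25 dBFS, so stage 2 doesn't engage; make-up brings it to -26 dBFS.
Stage 3: -26 dBFS is at or below the -6 dBFS threshold — no compression; output -26 dBFS.

-26 dBFS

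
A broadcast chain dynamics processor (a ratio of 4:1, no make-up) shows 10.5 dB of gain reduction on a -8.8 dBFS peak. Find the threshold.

-22.8 dBFS

Input is 14 dB above T (since output overshoot × R = input overshoot: (-19.3 − T)·4 = -8.8 − T gives T = -22.8 dBFS).
Check: -22.8 + (-8.8 − (-22.8))/4 = -22.8 + 3.5 = -19.3 dBFS. ✓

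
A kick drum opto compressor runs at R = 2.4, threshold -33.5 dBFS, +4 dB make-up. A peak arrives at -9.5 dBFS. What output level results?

The input is 24 dB above the -33.5 dBFS threshold.
2.4:1 compression reduces that to 24/2.4 = 10 dB over.
Output = -33.5 + 10 = -23.5 dBFS; make-up adds 4 dB, giving -19.5 dBFS.

-19.5 dBFS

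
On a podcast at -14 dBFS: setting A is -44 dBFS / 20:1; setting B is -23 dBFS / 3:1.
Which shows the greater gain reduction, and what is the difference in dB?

A, by 22.5 dB

A: 30 dB over, compressed to 1.5 dB over, so 28.5 dB of GR.
B: 9 dB over, compressed to 3 dB over, so 6 dB of GR.
Difference: 22.5 dB in favour of A.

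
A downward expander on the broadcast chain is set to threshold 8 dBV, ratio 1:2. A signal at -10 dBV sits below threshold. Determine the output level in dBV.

The input is 18 dB below the 8 dBV threshold.
A 1:2 expander multiplies undershoot by 2: 18 × 2 = 36 dB below threshold.
Output = 8 − 36 = -28 dBV.

-28 dBV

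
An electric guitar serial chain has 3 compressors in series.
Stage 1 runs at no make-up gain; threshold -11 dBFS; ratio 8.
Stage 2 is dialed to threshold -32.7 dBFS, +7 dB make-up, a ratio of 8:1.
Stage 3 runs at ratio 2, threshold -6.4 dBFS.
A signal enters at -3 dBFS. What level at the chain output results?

-22.8625 dBFS

Stage 1: 8 dB above -11 dBFS, reduced 8:1 to 1 dB above → -10 dBFS.
Stage 2: -10 dBFS is 22.7 dB over -32.7 dBFS; at 8:1 that becomes 2.8375 dB over, giving -29.8625 dBFS; +7 dB make-up → -22.8625 dBFS.
Stage 3: -22.8625 dBFS is at or below the -6.4 dBFS threshold — no compression; output -22.8625 dBFS.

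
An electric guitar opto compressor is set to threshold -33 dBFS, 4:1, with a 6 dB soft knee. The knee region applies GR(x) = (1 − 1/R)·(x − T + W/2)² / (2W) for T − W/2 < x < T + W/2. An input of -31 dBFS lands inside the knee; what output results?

x − T + W/2 = -31 − (-33) + 3 = 5.
GR = (1 − 1/4) × 5² / 12 = 0.75 × 25 / 12 = 1.5625 dB.
Output = -31 − 1.5625 = -32.5625 dBFS.

-32.5625 dBFS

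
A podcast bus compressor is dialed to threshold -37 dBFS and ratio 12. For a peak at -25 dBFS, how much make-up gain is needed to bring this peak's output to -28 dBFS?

8 dB

The peak compresses to -37 + 12/12 = -36 dBFS.
To reach -28 dBFS requires -28 − (-36) = 8 dB of make-up.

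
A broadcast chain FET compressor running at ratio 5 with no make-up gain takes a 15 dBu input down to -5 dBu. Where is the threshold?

-10 dBu

Input is 25 dB above T (since output overshoot × R = input overshoot: (-5 − T)·5 = 15 − T gives T = -10 dBu).
Check: -10 + (15 − (-10))/5 = -10 + 5 = -5 dBu. ✓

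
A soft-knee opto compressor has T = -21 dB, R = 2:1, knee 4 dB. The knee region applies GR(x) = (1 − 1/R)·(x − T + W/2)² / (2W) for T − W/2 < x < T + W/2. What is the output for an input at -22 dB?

x − T + W/2 = -22 − (-21) + 2 = 1.
GR = (1 − 1/2) × 1² / 8 = 0.5 × 1 / 8 = 0.0625 dB.
Output = -22 − 0.0625 = -22.0625 dB.

-22.0625 dB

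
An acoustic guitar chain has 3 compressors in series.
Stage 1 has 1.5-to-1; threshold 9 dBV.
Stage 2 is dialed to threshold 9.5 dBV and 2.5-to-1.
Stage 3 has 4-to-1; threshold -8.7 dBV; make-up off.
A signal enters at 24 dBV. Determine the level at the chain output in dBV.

-3.2 dBV

Stage 1: 15 dB above 9 dBV, reduced 1.5:1 to 10 dB above → 19 dBV.
Stage 2: 19 dBV is 9.5 dB over 9.5 dBV; at 2.5:1 that becomes 3.8 dB over, giving 13.3 dBV.
Stage 3: overshoot 22 dB → 22/4 = 5.5 dB → -3.2 dBV.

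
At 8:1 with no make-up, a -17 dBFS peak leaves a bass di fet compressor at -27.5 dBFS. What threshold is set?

-29 dBFS

Gain reduction = -17 − (-27.5) = 10.5 dB; output overshoot = GR / (R − 1) = 10.5 / 7 = 1.5 dB.
Threshold = output − output overshoot = -27.5 − 1.5 = -29 dBFS.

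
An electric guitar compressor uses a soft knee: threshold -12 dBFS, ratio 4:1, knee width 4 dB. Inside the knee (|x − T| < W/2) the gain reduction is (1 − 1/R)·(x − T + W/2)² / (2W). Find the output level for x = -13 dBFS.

-13.09375 dBFS

x − T + W/2 = -13 − (-12) + 2 = 1.
GR = (1 − 1/4) × 1² / 8 = 0.75 × 1 / 8 = 0.09375 dB.
Output = -13 − 0.09375 = -13.09375 dBFS.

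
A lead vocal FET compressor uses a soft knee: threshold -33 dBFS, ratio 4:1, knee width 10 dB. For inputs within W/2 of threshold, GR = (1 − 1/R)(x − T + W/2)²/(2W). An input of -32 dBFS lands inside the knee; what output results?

-33.35 dBFS

x − T + W/2 = -32 − (-33) + 5 = 6.
GR = (1 − 1/4) × 6² / 20 = 0.75 × 36 / 20 = 1.35 dB.
Output = -32 − 1.35 = -33.35 dBFS.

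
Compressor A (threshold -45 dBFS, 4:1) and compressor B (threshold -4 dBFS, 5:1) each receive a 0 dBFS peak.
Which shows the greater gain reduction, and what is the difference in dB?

A: overshoot 45 dB → output overshoot 11.25 dB → GR 33.75 dB.
B: overshoot 4 dB → output overshoot 0.8 dB → GR 3.2 dB.
A reduces 30.55 dB more.

A, by 30.55 dB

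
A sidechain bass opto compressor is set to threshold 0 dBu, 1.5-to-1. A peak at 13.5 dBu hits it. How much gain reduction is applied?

Overshoot = 13.5 − 0 = 13.5 dB.
A 1.5:1 ratio leaves 9 dB of that excess.
So the signal is attenuated by 13.5 − 9 = 4.5 dB.

4.5 dB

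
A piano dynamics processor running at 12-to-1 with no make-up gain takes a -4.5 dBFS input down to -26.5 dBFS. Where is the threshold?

Input is 24 dB above T (since output overshoot × R = input overshoot: (-26.5 − T)·12 = -4.5 − T gives T = -28.5 dBFS).
Check: -28.5 + (-4.5 − (-28.5))/12 = -28.5 + 2 = -26.5 dBFS. ✓

-28.5 dBFS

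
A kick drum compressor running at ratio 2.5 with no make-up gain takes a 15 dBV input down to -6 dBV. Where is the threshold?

Let T be the threshold. Output overshoot = (input overshoot)/R, so -6 − T = (15 − T)/2.5.
2.5·(-6 − T) = 15 − T → 1.5·T = -15 − 15 = -30.
T = -30/1.5 = -20 dBV.

-20 dBV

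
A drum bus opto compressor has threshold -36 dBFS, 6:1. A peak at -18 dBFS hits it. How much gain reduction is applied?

15 dB

Overshoot = -18 − (-36) = 18 dB.
A 6:1 ratio leaves 3 dB of that excess.
Gain reduction = 18 − 3 = 15 dB.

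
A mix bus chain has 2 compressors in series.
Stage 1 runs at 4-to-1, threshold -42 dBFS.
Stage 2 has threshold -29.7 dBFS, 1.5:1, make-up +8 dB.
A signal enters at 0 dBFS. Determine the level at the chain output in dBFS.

Stage 1: 0 dBFS is 42 dB over -42 dBFS; at 4:1 that becomes 10.5 dB over, giving -31.5 dBFS.
Stage 2: -31.5 dBFS is at or below the -29.7 dBFS threshold — no compression; make-up brings it to -23.5 dBFS.

-23.5 dBFS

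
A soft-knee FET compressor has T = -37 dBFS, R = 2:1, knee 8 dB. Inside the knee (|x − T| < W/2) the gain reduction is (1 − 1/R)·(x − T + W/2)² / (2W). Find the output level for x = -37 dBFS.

-37.5 dBFS

x − T + W/2 = -37 − (-37) + 4 = 4.
GR = (1 − 1/2) × 4² / 16 = 0.5 × 16 / 16 = 0.5 dB.
Output = -37 − 0.5 = -37.5 dBFS.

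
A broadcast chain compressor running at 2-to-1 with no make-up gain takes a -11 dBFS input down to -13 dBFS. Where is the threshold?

Input is 4 dB above T (since output overshoot × R = input overshoot: (-13 − T)·2 = -11 − T gives T = -15 dBFS).
Check: -15 + (-11 − (-15))/2 = -15 + 2 = -13 dBFS. ✓

-15 dBFS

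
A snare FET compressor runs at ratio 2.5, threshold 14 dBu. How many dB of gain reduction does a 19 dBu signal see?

3 dB

The signal is 5 dB above threshold.
At 2.5:1, output sits 5/2.5 = 2 dB above threshold.
Gain reduction = 5 − 2 = 3 dB.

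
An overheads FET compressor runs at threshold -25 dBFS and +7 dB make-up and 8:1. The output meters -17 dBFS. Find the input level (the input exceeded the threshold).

-17 dBFS

Remove make-up: -17 − 7 = -24 dBFS.
Post-compression overshoot = -24 − (-25) = 1 dB.
Undo the ratio: input overshoot = 1 × 8 = 8 dB, giving input = -17 dBFS.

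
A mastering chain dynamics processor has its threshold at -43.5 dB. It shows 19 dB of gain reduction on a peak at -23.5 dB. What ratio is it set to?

Input overshoot = -23.5 − (-43.5) = 20 dB.
Output overshoot = 20 − 19 = 1 dB.
Ratio = input overshoot / output overshoot = 20 / 1 = 20.

20:1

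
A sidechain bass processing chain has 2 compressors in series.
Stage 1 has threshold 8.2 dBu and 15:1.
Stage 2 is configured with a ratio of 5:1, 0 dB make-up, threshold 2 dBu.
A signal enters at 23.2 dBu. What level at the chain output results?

3.44 dBu

Stage 1: overshoot 15 dB → 15/15 = 1 dB → 9.2 dBu.
Stage 2: 7.2 dB above 2 dBu, reduced 5:1 to 1.44 dB above → 3.44 dBu.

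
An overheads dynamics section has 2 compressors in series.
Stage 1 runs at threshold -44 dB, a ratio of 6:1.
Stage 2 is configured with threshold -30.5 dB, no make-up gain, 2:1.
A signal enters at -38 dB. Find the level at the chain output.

-43 dB

Stage 1: 6 dB above -44 dB, reduced 6:1 to 1 dB above → -43 dB.
Stage 2: below threshold (-43 ≤ -30.5); passes unchanged; output -43 dB.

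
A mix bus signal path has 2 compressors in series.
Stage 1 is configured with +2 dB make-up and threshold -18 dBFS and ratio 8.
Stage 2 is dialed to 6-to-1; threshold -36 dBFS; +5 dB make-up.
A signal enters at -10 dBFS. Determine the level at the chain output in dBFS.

Stage 1: 8 dB above -18 dBFS, reduced 8:1 to 1 dB above → -17 dBFS; +2 dB make-up → -15 dBFS.
Stage 2: 21 dB above -36 dBFS, reduced 6:1 to 3.5 dB above → -32.5 dBFS; +5 dB make-up → -27.5 dBFS.

-27.5 dBFS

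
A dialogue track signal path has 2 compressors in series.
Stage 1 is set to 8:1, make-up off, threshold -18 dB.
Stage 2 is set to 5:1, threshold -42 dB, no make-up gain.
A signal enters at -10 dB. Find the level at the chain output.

Stage 1: overshoot 8 dB → 8/8 = 1 dB → -17 dB.
Stage 2: -17 dB is 25 dB over -42 dB; at 5:1 that becomes 5 dB over, giving -37 dB.

-37 dB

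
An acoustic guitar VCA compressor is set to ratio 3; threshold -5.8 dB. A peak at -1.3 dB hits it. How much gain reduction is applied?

-1.3 dB exceeds the threshold by 4.5 dB.
At 3:1, output sits 4.5/3 = 1.5 dB above threshold.
So the signal is attenuated by 4.5 − 1.5 = 3 dB.

3 dB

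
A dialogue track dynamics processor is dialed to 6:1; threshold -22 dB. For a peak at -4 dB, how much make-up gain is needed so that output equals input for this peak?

15 dB

Without make-up, output = threshold + overshoot/6 = -22 + 3 = -19 dB.
Gap to target: 15 dB.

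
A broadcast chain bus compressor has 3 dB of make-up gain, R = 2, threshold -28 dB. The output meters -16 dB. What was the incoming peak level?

Remove make-up: -16 − 3 = -19 dB.
That's 9 dB above the -28 dB threshold.
Before 2:1 compression the overshoot was 9 × 2 = 18 dB, so input = -28 + 18 = -10 dB.

-10 dB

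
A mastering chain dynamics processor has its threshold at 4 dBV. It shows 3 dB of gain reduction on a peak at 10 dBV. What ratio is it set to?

2:1

Input overshoot = 10 − 4 = 6 dB.
Output overshoot = 6 − 3 = 3 dB.
Ratio = input overshoot / output overshoot = 6 / 3 = 2.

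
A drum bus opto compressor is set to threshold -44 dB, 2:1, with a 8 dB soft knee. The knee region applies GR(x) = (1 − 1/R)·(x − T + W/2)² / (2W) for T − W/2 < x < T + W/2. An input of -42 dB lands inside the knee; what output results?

x − T + W/2 = -42 − (-44) + 4 = 6.
GR = (1 − 1/2) × 6² / 16 = 0.5 × 36 / 16 = 1.125 dB.
Output = -42 − 1.125 = -43.125 dB.

-43.125 dB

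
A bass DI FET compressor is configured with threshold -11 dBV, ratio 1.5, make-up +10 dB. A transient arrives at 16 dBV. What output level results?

17 dBV

The input is 27 dB above the -11 dBV threshold.
1.5:1 compression reduces that to 27/1.5 = 18 dB over.
Output = -11 + 18 = 7 dBV; make-up adds 10 dB, giving 17 dBV.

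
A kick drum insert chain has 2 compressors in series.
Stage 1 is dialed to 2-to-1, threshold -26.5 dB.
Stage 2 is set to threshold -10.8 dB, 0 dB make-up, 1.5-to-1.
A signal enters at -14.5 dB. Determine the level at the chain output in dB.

Stage 1: -14.5 dB is 12 dB over -26.5 dB; at 2:1 that becomes 6 dB over, giving -20.5 dB.
Stage 2: -20.5 dB is at or below the -10.8 dB threshold — no compression; output -20.5 dB.

-20.5 dB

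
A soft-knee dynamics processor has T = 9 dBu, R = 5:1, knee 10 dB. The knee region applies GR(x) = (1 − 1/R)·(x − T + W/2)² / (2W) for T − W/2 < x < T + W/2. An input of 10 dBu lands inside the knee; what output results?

8.56 dBu

x − T + W/2 = 10 − 9 + 5 = 6.
GR = (1 − 1/5) × 6² / 20 = 0.8 × 36 / 20 = 1.44 dB.
Output = 10 − 1.44 = 8.56 dBu.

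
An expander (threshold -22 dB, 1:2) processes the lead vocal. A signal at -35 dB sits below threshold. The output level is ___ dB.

-48 dB

The input is 13 dB below the -22 dB threshold.
A 1:2 expander multiplies undershoot by 2: 13 × 2 = 26 dB below threshold.
Output = -22 − 26 = -48 dB.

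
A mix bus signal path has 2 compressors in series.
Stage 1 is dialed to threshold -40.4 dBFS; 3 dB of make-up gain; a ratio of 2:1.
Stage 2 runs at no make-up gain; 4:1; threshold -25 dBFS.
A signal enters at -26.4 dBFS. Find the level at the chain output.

-30.4 dBFS

Stage 1: -26.4 dBFS is 14 dB over -40.4 dBFS; at 2:1 that becomes 7 dB over, giving -33.4 dBFS; +3 dB make-up → -30.4 dBFS.
Stage 2: -30.4 dBFS is at or below the -25 dBFS threshold — no compression; output -30.4 dBFS.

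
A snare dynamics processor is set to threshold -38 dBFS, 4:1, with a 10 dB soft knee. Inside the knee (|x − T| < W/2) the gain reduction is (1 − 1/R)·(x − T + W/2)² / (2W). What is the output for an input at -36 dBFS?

-37.8375 dBFS

x − T + W/2 = -36 − (-38) + 5 = 7.
GR = (1 − 1/4) × 7² / 20 = 0.75 × 49 / 20 = 1.8375 dB.
Output = -36 − 1.8375 = -37.8375 dBFS.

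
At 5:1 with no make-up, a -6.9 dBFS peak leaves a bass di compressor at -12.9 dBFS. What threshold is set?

Let T be the threshold. Output overshoot = (input overshoot)/R, so -12.9 − T = (-6.9 − T)/5.
5·(-12.9 − T) = -6.9 − T → 4·T = -64.5 − (-6.9) = -57.6.
T = -57.6/4 = -14.4 dBFS.

-14.4 dBFS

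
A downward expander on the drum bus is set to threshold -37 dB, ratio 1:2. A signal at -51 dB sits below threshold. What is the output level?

-65 dB

The input is 14 dB below the -37 dB threshold.
A 1:2 expander multiplies undershoot by 2: 14 × 2 = 28 dB below threshold.
Output = -37 − 28 = -65 dB.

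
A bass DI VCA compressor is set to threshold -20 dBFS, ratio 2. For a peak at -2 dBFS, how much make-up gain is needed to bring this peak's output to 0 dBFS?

Without make-up, output = threshold + overshoot/2 = -20 + 9 = -11 dBFS.
Gap to target: 11 dB.

11 dB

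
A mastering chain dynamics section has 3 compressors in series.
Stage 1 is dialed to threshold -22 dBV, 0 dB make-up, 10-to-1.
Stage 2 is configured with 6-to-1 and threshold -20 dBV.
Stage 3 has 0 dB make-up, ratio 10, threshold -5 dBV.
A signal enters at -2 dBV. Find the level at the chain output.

Stage 1: 20 dB above -22 dBV, reduced 10:1 to 2 dB above → -20 dBV.
Stage 2: -20 dBV ≤ -20 dBV, so stage 2 doesn't engage; output -20 dBV.
Stage 3: -20 dBV is at or below the -5 dBV threshold — no compression; output -20 dBV.

-20 dBV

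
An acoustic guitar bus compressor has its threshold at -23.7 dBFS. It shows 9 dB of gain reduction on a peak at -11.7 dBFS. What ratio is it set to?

Input overshoot = -11.7 − (-23.7) = 12 dB.
Output overshoot = 12 − 9 = 3 dB.
Ratio = input overshoot / output overshoot = 12 / 3 = 4.

4:1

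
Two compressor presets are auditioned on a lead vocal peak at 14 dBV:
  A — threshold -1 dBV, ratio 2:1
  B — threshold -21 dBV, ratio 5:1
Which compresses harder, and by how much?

A: 15 dB over, compressed to 7.5 dB over, so 7.5 dB of GR.
B: 35 dB over, compressed to 7 dB over, so 28 dB of GR.
B applies 20.5 dB more gain reduction.

B, by 20.5 dB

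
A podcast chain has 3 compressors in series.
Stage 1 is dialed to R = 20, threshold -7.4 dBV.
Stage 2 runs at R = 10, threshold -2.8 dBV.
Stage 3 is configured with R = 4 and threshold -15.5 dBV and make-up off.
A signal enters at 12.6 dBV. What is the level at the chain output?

-13.225 dBV

Stage 1: 12.6 dBV is 20 dB over -7.4 dBV; at 20:1 that becomes 1 dB over, giving -6.4 dBV.
Stage 2: -6.4 dBV ≤ -2.8 dBV, so stage 2 doesn't engage; output -6.4 dBV.
Stage 3: 9.1 dB above -15.5 dBV, reduced 4:1 to 2.275 dB above → -13.225 dBV.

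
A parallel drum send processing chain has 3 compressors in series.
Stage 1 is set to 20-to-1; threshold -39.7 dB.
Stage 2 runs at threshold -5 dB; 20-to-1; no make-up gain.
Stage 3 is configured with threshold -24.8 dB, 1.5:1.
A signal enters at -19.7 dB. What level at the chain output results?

-38.7 dB

Stage 1: 20 dB above -39.7 dB, reduced 20:1 to 1 dB above → -38.7 dB.
Stage 2: -38.7 dB ≤ -5 dB, so stage 2 doesn't engage; output -38.7 dB.
Stage 3: below threshold (-38.7 ≤ -24.8); passes unchanged; output -38.7 dB.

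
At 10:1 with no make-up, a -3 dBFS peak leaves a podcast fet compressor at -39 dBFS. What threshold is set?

-43 dBFS

Let T be the threshold. Output overshoot = (input overshoot)/R, so -39 − T = (-3 − T)/10.
10·(-39 − T) = -3 − T → 9·T = -390 − (-3) = -387.
T = -387/9 = -43 dBFS.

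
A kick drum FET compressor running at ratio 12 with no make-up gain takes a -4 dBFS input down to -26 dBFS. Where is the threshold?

Let T be the threshold. Output overshoot = (input overshoot)/R, so -26 − T = (-4 − T)/12.
12·(-26 − T) = -4 − T → 11·T = -312 − (-4) = -308.
T = -308/11 = -28 dBFS.

-28 dBFS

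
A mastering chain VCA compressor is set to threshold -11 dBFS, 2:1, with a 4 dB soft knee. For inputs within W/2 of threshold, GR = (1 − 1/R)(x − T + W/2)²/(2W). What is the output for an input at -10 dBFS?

x − T + W/2 = -10 − (-11) + 2 = 3.
GR = (1 − 1/2) × 3² / 8 = 0.5 × 9 / 8 = 0.5625 dB.
Output = -10 − 0.5625 = -10.5625 dBFS.

-10.5625 dBFS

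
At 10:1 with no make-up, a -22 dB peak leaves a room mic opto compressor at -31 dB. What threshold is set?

-32 dB

Let T be the threshold. Output overshoot = (input overshoot)/R, so -31 − T = (-22 − T)/10.
10·(-31 − T) = -22 − T → 9·T = -310 − (-22) = -288.
T = -288/9 = -32 dB.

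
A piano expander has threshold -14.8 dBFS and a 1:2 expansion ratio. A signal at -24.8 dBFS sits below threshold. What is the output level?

-34.8 dBFS

Below threshold, a 1:2 expander applies gain = (2−1)×(T − x) of attenuation.
(2−1) × 10 = 10 dB, so output = -24.8 − 10 = -34.8 dBFS.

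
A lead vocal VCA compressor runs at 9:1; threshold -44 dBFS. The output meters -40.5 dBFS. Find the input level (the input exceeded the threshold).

That's 3.5 dB above the -44 dBFS threshold.
Before 9:1 compression the overshoot was 3.5 × 9 = 31.5 dB, so input = -44 + 31.5 = -12.5 dBFS.

-12.5 dBFS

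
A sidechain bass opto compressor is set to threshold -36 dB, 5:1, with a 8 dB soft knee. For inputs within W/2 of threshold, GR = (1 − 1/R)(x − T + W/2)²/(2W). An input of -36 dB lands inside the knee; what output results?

-36.8 dB

x − T + W/2 = -36 − (-36) + 4 = 4.
GR = (1 − 1/5) × 4² / 16 = 0.8 × 16 / 16 = 0.8 dB.
Output = -36 − 0.8 = -36.8 dB.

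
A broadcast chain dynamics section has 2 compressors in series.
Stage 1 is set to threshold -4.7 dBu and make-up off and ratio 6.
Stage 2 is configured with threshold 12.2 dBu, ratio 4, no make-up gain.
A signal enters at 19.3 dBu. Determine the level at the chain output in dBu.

-0.7 dBu

Stage 1: overshoot 24 dB → 24/6 = 4 dB → -0.7 dBu.
Stage 2: -0.7 dBu is at or below the 12.2 dBu threshold — no compression; output -0.7 dBu.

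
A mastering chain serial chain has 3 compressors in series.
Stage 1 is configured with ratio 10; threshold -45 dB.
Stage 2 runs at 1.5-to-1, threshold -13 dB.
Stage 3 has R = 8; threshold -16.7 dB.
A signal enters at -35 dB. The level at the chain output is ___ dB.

-44 dB

Stage 1: overshoot 10 dB → 10/10 = 1 dB → -44 dB.
Stage 2: -44 dB is at or below the -13 dB threshold — no compression; output -44 dB.
Stage 3: below threshold (-44 ≤ -16.7); passes unchanged; output -44 dB.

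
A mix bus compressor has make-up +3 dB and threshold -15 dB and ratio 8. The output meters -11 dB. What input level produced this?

-7 dB

Before make-up, the level was -11 − 3 = -14 dB.
The compressed level sits -14 − (-15) = 1 dB over threshold.
Undo the ratio: input overshoot = 1 × 8 = 8 dB, giving input = -7 dB.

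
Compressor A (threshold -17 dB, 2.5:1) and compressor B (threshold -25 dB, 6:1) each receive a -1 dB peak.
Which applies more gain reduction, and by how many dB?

B, by 10.4 dB

A: GR = 16 − 16/2.5 = 9.6 dB.
B: GR = 24 − 24/6 = 20 dB.
B reduces 10.4 dB more.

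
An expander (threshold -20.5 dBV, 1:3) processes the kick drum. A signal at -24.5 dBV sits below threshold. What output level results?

-32.5 dBV

Undershoot = (-20.5) − (-24.5) = 4 dB.
At 1:3, that expands to 12 dB under threshold.
Output = -20.5 − 12 = -32.5 dBV.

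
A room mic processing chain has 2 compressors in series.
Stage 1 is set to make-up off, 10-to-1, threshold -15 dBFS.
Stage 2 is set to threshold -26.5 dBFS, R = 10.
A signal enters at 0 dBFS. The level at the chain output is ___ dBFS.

Stage 1: 0 dBFS is 15 dB over -15 dBFS; at 10:1 that becomes 1.5 dB over, giving -13.5 dBFS.
Stage 2: overshoot 13 dB → 13/10 = 1.3 dB → -25.2 dBFS.

-25.2 dBFS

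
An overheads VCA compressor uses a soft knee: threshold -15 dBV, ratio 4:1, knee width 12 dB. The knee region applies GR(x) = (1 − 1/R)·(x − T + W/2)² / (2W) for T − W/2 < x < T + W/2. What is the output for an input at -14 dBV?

x − T + W/2 = -14 − (-15) + 6 = 7.
GR = (1 − 1/4) × 7² / 24 = 0.75 × 49 / 24 = 1.53125 dB.
Output = -14 − 1.53125 = -15.53125 dBV.

-15.53125 dBV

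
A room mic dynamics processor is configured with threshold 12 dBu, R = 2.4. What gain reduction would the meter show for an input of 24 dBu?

7 dB

The signal is 12 dB above threshold.
After 2.4:1 compression the overshoot becomes 12/2.4 = 5 dB.
GR = overshoot in − overshoot out = 12 − 5 = 7 dB.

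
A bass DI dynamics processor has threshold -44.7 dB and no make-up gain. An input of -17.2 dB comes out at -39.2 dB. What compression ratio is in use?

5:1

Input overshoot = -17.2 − (-44.7) = 27.5 dB; output overshoot = -39.2 − (-44.7) = 5.5 dB.
Ratio = 27.5 / 5.5 = 5.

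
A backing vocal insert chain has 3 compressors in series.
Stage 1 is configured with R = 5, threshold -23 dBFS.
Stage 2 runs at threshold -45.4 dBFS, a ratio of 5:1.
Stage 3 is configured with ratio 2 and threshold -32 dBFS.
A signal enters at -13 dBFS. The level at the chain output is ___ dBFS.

Stage 1: overshoot 10 dB → 10/5 = 2 dB → -21 dBFS.
Stage 2: overshoot 24.4 dB → 24.4/5 = 4.88 dB → -40.52 dBFS.
Stage 3: -40.52 dBFS ≤ -32 dBFS, so stage 3 doesn't engage; output -40.52 dBFS.

-40.52 dBFS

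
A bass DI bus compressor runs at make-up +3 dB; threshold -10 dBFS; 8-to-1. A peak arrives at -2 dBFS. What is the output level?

-6 dBFS

-2 dBFS sits 8 dB over threshold.
8:1 compression reduces that to 8/8 = 1 dB over.
So the level is -10 + 1 = -9 dBFS; make-up adds 3 dB, giving -6 dBFS.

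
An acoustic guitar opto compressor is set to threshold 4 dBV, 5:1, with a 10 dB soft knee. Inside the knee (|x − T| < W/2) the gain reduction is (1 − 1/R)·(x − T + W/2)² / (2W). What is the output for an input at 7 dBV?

4.44 dBV

x − T + W/2 = 7 − 4 + 5 = 8.
GR = (1 − 1/5) × 8² / 20 = 0.8 × 64 / 20 = 2.56 dB.
Output = 7 − 2.56 = 4.44 dBV.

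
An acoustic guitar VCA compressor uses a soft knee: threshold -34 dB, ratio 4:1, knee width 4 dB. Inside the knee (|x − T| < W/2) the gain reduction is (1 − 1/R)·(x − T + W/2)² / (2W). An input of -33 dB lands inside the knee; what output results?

x − T + W/2 = -33 − (-34) + 2 = 3.
GR = (1 − 1/4) × 3² / 8 = 0.75 × 9 / 8 = 0.84375 dB.
Output = -33 − 0.84375 = -33.84375 dB.

-33.84375 dB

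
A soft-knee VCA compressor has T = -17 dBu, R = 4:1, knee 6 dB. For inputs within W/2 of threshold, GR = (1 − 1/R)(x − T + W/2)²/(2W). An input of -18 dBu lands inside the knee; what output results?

-18.25 dBu

x − T + W/2 = -18 − (-17) + 3 = 2.
GR = (1 − 1/4) × 2² / 12 = 0.75 × 4 / 12 = 0.25 dB.
Output = -18 − 0.25 = -18.25 dBu.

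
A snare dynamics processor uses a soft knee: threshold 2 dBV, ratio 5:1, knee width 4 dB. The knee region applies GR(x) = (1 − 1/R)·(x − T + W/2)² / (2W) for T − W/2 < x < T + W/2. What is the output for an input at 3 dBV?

x − T + W/2 = 3 − 2 + 2 = 3.
GR = (1 − 1/5) × 3² / 8 = 0.8 × 9 / 8 = 0.9 dB.
Output = 3 − 0.9 = 2.1 dBV.

2.1 dBV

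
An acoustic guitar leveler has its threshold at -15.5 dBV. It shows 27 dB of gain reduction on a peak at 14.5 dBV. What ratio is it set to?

10:1

Input overshoot = 14.5 − (-15.5) = 30 dB.
Output overshoot = 30 − 27 = 3 dB.
Ratio = input overshoot / output overshoot = 30 / 3 = 10.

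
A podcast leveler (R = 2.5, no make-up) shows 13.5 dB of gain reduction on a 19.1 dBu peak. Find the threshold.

Gain reduction = 19.1 − 5.6 = 13.5 dB; output overshoot = GR / (R − 1) = 13.5 / 1.5 = 9 dB.
Threshold = output − output overshoot = 5.6 − 9 = -3.4 dBu.

-3.4 dBu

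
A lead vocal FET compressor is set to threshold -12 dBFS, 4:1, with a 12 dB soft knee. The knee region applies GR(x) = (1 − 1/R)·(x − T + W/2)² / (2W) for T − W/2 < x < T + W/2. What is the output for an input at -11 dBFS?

x − T + W/2 = -11 − (-12) + 6 = 7.
GR = (1 − 1/4) × 7² / 24 = 0.75 × 49 / 24 = 1.53125 dB.
Output = -11 − 1.53125 = -12.53125 dBFS.

-12.53125 dBFS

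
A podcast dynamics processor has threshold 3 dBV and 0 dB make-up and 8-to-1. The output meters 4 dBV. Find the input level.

That's 1 dB above the 3 dBV threshold.
Input overshoot = R × output overshoot = 8 dB → input = 3 + 8 = 11 dBV.

11 dBV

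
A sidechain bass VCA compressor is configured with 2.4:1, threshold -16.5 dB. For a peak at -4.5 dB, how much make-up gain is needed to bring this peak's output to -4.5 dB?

Overshoot 12 dB → 12/2.4 = 5 dB after compression, so the compressed level is -16.5 + 5 = -11.5 dB.
Make-up = target − compressed = -4.5 − (-11.5) = 7 dB.

7 dB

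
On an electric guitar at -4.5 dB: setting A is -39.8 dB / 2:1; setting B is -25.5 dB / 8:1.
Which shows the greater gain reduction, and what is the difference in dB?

B, by 0.725 dB

A: overshoot 35.3 dB → output overshoot 17.65 dB → GR 17.65 dB.
B: overshoot 21 dB → output overshoot 2.625 dB → GR 18.375 dB.
Difference: 0.725 dB in favour of B.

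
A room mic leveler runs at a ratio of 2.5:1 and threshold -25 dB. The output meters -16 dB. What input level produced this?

The compressed level sits -16 − (-25) = 9 dB over threshold.
Input overshoot = R × output overshoot = 22.5 dB → input = -25 + 22.5 = -2.5 dB.

-2.5 dB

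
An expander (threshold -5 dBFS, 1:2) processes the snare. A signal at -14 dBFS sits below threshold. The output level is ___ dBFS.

Below threshold, a 1:2 expander applies gain = (2−1)×(T − x) of attenuation.
(2−1) × 9 = 9 dB, so output = -14 − 9 = -23 dBFS.

-23 dBFS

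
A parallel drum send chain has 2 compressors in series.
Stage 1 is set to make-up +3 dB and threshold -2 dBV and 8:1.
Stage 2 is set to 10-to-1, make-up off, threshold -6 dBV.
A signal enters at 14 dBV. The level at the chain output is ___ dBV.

Stage 1: 16 dB above -2 dBV, reduced 8:1 to 2 dB above → 0 dBV; +3 dB make-up → 3 dBV.
Stage 2: 9 dB above -6 dBV, reduced 10:1 to 0.9 dB above → -5.1 dBV.

-5.1 dBV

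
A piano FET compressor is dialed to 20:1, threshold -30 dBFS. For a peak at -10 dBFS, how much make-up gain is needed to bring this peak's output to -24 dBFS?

5 dB

The peak compresses to -30 + 20/20 = -29 dBFS.
To reach -24 dBFS requires -24 − (-29) = 5 dB of make-up.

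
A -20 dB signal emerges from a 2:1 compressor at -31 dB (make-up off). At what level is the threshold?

Input is 22 dB above T (since output overshoot × R = input overshoot: (-31 − T)·2 = -20 − T gives T = -42 dB).
Check: -42 + (-20 − (-42))/2 = -42 + 11 = -31 dB. ✓

-42 dB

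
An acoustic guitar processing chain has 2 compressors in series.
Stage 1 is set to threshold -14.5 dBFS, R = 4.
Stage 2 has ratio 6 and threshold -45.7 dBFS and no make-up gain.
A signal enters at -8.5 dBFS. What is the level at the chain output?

-40.25 dBFS

Stage 1: 6 dB above -14.5 dBFS, reduced 4:1 to 1.5 dB above → -13 dBFS.
Stage 2: 32.7 dB above -45.7 dBFS, reduced 6:1 to 5.45 dB above → -40.25 dBFS.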